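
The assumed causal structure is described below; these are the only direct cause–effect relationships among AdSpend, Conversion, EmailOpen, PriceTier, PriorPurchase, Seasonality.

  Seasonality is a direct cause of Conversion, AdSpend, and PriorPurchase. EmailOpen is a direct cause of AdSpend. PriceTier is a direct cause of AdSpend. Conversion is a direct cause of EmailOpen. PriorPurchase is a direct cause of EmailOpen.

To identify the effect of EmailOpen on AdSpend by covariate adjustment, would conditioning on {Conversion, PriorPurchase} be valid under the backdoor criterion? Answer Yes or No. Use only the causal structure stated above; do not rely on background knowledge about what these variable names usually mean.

Backdoor paths from EmailOpen to AdSpend (paths whose first edge points into EmailOpen):
  P1: EmailOpen <- PriorPurchase <- Seasonality -> AdSpend
  P2: EmailOpen <- Conversion <- Seasonality -> AdSpend
Condition 1 (no descendant of EmailOpen in the set): holds — descendants of EmailOpen are {AdSpend}; none are in {Conversion, PriorPurchase}.
Condition 2 (every backdoor path blocked by {Conversion, PriorPurchase}):
  P1: blocked at chain node PriorPurchase ∈ conditioning set.
  P2: blocked at chain node Conversion ∈ conditioning set.
{Conversion, PriorPurchase} satisfies the backdoor criterion.

Yes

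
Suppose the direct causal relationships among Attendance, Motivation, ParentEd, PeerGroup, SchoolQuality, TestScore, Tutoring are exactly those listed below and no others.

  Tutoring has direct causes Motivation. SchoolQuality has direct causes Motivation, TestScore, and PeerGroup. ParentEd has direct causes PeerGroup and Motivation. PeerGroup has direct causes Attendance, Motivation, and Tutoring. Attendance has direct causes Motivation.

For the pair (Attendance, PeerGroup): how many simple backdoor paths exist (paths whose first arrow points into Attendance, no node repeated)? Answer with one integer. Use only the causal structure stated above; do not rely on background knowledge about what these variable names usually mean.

A backdoor path from Attendance to PeerGroup is any simple undirected path whose first edge points into Attendance (i.e. leaves Attendance via a parent).
Parents of Attendance: {Motivation}.
Enumerating:
  P1: Attendance <- Motivation -> Tutoring -> PeerGroup
  P2: Attendance <- Motivation -> PeerGroup
  P3: Attendance <- Motivation -> ParentEd <- PeerGroup
  P4: Attendance <- Motivation -> SchoolQuality <- PeerGroup
That exhausts the simple backdoor paths. Count: 4.

4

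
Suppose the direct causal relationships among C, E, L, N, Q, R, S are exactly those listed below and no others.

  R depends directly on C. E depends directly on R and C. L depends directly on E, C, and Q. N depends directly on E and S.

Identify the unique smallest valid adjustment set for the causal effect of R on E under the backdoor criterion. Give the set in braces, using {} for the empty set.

{C}

Variables eligible for adjustment (non-descendants of R, excluding R and E): {C, Q, S}.
Backdoor paths from R to E:
  P1: R <- C -> E
  P2: R <- C -> L <- E
The empty set is not sufficient: P1 (R <- C -> E) has no collider blocking it and no conditioned non-collider, so it is open.
Try {C}:
  P1: blocked at fork node C ∈ conditioning set.
  P2: blocked at fork node C ∈ conditioning set.
{C} contains no descendant of R and blocks every backdoor path.
No other singleton works — e.g. {Q} leaves P1 open — so {C} is the unique smallest valid adjustment set.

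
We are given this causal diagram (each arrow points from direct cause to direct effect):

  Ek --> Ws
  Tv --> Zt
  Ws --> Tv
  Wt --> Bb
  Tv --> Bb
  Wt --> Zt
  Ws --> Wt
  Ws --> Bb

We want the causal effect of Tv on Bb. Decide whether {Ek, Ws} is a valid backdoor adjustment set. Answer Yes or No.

Yes

Backdoor paths from Tv to Bb (paths whose first edge points into Tv):
  P1: Tv <- Ws -> Wt -> Bb
  P2: Tv <- Ws -> Bb
Condition 1 (no descendant of Tv in the set): holds — descendants of Tv are {Bb, Zt}; none are in {Ek, Ws}.
Condition 2 (every backdoor path blocked by {Ek, Ws}):
  P1: blocked at fork node Ws ∈ conditioning set.
  P2: blocked at fork node Ws ∈ conditioning set.
{Ek, Ws} satisfies the backdoor criterion.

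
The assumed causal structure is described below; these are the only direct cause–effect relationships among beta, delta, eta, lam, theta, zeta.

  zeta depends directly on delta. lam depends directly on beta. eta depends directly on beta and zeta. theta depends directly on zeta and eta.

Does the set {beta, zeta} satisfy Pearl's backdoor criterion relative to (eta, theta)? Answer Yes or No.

Yes

Backdoor paths from eta to theta (paths whose first edge points into eta):
  P1: eta <- zeta -> theta
Condition 1 (no descendant of eta in the set): holds — descendants of eta are {theta}; none are in {beta, zeta}.
Condition 2 (every backdoor path blocked by {beta, zeta}):
  P1: blocked at fork node zeta ∈ conditioning set.
{beta, zeta} satisfies the backdoor criterion.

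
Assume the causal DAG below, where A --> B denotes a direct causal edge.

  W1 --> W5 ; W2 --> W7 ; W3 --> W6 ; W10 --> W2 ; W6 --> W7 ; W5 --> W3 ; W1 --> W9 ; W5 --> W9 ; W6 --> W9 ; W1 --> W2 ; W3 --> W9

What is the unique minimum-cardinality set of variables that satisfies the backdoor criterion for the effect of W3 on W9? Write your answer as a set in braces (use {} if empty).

{W5}

Variables eligible for adjustment (non-descendants of W3, excluding W3 and W9): {W1, W10, W2, W5}.
Backdoor paths from W3 to W9:
  P1: W3 <- W5 <- W1 -> W2 -> W7 <- W6 -> W9
  P2: W3 <- W5 <- W1 -> W9
  P3: W3 <- W5 -> W9
The empty set is not sufficient: P2 (W3 <- W5 <- W1 -> W9) has no collider blocking it and no conditioned non-collider, so it is open.
Try {W5}:
  P1: blocked at chain node W5 ∈ conditioning set.
  P2: blocked at chain node W5 ∈ conditioning set.
  P3: blocked at fork node W5 ∈ conditioning set.
{W5} contains no descendant of W3 and blocks every backdoor path.
No other singleton works — e.g. {W10} leaves P2 open — so {W5} is the unique smallest valid adjustment set.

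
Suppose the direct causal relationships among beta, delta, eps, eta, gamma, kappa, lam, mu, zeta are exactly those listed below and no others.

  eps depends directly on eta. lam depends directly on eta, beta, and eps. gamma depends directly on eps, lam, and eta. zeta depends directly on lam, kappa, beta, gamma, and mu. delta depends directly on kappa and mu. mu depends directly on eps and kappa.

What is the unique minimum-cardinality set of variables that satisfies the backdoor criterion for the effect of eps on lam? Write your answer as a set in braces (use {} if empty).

{eta}

Variables eligible for adjustment (non-descendants of eps, excluding eps and lam): {beta, eta, kappa}.
Backdoor paths from eps to lam:
  P1: eps <- eta -> lam
  P2: eps <- eta -> gamma <- lam
  P3: eps <- eta -> gamma -> zeta <- beta -> lam
  P4: eps <- eta -> gamma -> zeta <- lam
The empty set is not sufficient: P1 (eps <- eta -> lam) has no collider blocking it and no conditioned non-collider, so it is open.
Try {eta}:
  P1: blocked at fork node eta ∈ conditioning set.
  P2: blocked at fork node eta ∈ conditioning set.
  P3: blocked at fork node eta ∈ conditioning set.
  P4: blocked at fork node eta ∈ conditioning set.
{eta} contains no descendant of eps and blocks every backdoor path.
No other singleton works — e.g. {beta} leaves P1 open — so {eta} is the unique smallest valid adjustment set.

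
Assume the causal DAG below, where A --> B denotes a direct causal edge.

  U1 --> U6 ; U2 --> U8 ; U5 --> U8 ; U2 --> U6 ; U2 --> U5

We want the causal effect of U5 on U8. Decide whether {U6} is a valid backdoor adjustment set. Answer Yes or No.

No

Backdoor paths from U5 to U8 (paths whose first edge points into U5):
  P1: U5 <- U2 -> U8
Condition 1 (no descendant of U5 in the set): holds — descendants of U5 are {U8}; none are in {U6}.
Condition 2 (every backdoor path blocked by {U6}):
  P1: open — no interior node is in the conditioning set.
{U6} does not satisfy the backdoor criterion.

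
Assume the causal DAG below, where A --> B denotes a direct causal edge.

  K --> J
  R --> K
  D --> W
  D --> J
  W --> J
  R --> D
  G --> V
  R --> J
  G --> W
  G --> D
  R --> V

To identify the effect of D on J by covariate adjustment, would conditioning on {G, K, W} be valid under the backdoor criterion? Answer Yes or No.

Backdoor paths from D to J (paths whose first edge points into D):
  P1: D <- R -> K -> J
  P2: D <- R -> V <- G -> W -> J
  P3: D <- R -> J
  P4: D <- G -> V <- R -> K -> J
  P5: D <- G -> V <- R -> J
  P6: D <- G -> W -> J
Condition 1 (no descendant of D in the set): FAILS — W is a descendant of D.
Condition 2 (every backdoor path blocked by {G, K, W}):
  P1: blocked at chain node K ∈ conditioning set.
  P2: blocked at collider V (neither it nor any descendant is in the conditioning set).
  P3: open — no interior node is in the conditioning set.
  P4: blocked at fork node G ∈ conditioning set.
  P5: blocked at fork node G ∈ conditioning set.
  P6: blocked at fork node G ∈ conditioning set.
{G, K, W} does not satisfy the backdoor criterion.

No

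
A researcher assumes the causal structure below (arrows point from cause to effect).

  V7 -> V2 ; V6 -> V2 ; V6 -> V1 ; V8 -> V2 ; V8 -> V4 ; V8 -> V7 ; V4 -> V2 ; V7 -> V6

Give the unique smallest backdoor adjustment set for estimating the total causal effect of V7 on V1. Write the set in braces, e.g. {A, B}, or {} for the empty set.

Variables eligible for adjustment (non-descendants of V7, excluding V7 and V1): {V4, V8}.
Backdoor paths from V7 to V1:
  P1: V7 <- V8 -> V4 -> V2 <- V6 -> V1
  P2: V7 <- V8 -> V2 <- V6 -> V1
Each backdoor path contains an unconditioned collider, so every path is already blocked with the empty conditioning set:
  P1: blocked at collider V2 (neither it nor any descendant is in the conditioning set).
  P2: blocked at collider V2 (neither it nor any descendant is in the conditioning set).
The empty set is therefore the unique smallest valid set.

{}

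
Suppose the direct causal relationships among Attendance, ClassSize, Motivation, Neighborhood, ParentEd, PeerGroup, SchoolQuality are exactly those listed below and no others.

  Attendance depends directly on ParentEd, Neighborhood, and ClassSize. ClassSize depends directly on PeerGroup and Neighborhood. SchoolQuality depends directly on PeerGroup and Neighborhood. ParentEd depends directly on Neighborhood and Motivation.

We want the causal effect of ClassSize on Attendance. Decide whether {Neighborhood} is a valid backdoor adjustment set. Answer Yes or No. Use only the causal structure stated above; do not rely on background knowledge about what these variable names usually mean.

Backdoor paths from ClassSize to Attendance (paths whose first edge points into ClassSize):
  P1: ClassSize <- PeerGroup -> SchoolQuality <- Neighborhood -> ParentEd -> Attendance
  P2: ClassSize <- PeerGroup -> SchoolQuality <- Neighborhood -> Attendance
  P3: ClassSize <- Neighborhood -> ParentEd -> Attendance
  P4: ClassSize <- Neighborhood -> Attendance
Condition 1 (no descendant of ClassSize in the set): holds — descendants of ClassSize are {Attendance}; none are in {Neighborhood}.
Condition 2 (every backdoor path blocked by {Neighborhood}):
  P1: blocked at collider SchoolQuality (neither it nor any descendant is in the conditioning set).
  P2: blocked at collider SchoolQuality (neither it nor any descendant is in the conditioning set).
  P3: blocked at fork node Neighborhood ∈ conditioning set.
  P4: blocked at fork node Neighborhood ∈ conditioning set.
{Neighborhood} satisfies the backdoor criterion.

Yes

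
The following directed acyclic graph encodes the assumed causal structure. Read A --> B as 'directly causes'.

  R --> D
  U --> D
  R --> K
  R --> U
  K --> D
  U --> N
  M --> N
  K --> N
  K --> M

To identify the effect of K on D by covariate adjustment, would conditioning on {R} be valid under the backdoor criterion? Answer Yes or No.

Yes

Backdoor paths from K to D (paths whose first edge points into K):
  P1: K <- R -> U -> D
  P2: K <- R -> D
Condition 1 (no descendant of K in the set): holds — descendants of K are {D, M, N}; none are in {R}.
Condition 2 (every backdoor path blocked by {R}):
  P1: blocked at fork node R ∈ conditioning set.
  P2: blocked at fork node R ∈ conditioning set.
{R} satisfies the backdoor criterion.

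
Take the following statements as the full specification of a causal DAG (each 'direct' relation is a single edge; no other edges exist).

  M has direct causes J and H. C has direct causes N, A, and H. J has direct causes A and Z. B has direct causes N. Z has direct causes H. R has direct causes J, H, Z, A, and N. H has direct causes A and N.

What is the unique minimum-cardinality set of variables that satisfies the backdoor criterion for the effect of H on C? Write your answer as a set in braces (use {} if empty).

Variables eligible for adjustment (non-descendants of H, excluding H and C): {A, B, N}.
Backdoor paths from H to C:
  P1: H <- A -> C
  P2: H <- A -> J <- Z -> R <- N -> C
  P3: H <- A -> J -> R <- N -> C
  P4: H <- A -> R <- N -> C
  P5: H <- N -> C
  P6: H <- N -> R <- A -> C
  P7: H <- N -> R <- Z -> J <- A -> C
  P8: H <- N -> R <- J <- A -> C
The empty set is not sufficient: P1 (H <- A -> C) has no collider blocking it and no conditioned non-collider, so it is open.
Try {A, N}:
  P1: blocked at fork node A ∈ conditioning set.
  P2: blocked at fork node A ∈ conditioning set.
  P3: blocked at fork node A ∈ conditioning set.
  P4: blocked at fork node A ∈ conditioning set.
  P5: blocked at fork node N ∈ conditioning set.
  P6: blocked at fork node N ∈ conditioning set.
  P7: blocked at fork node N ∈ conditioning set.
  P8: blocked at fork node N ∈ conditioning set.
{A, N} contains no descendant of H and blocks every backdoor path.
Every element of {A, N} is needed (dropping A leaves P1 open; dropping N leaves P5 open), so no proper subset is valid.
Among all size-2 subsets of the eligible variables, only {A, N} blocks every backdoor path, so it is the unique smallest valid adjustment set.

{A, N}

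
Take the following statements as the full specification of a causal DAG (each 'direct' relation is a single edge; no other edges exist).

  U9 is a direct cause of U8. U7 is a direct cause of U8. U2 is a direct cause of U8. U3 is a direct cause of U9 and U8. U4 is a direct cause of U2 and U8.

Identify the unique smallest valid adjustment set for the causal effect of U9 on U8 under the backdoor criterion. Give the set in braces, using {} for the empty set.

{U3}

Variables eligible for adjustment (non-descendants of U9, excluding U9 and U8): {U2, U3, U4, U7}.
Backdoor paths from U9 to U8:
  P1: U9 <- U3 -> U8
The empty set is not sufficient: P1 (U9 <- U3 -> U8) has no collider blocking it and no conditioned non-collider, so it is open.
Try {U3}:
  P1: blocked at fork node U3 ∈ conditioning set.
{U3} contains no descendant of U9 and blocks every backdoor path.
No other singleton works — e.g. {U4} leaves P1 open — so {U3} is the unique smallest valid adjustment set.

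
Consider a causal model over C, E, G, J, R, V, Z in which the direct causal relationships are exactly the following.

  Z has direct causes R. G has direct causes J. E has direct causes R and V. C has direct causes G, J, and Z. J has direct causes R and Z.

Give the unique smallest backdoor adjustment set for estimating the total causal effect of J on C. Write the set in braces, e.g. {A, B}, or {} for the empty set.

Variables eligible for adjustment (non-descendants of J, excluding J and C): {E, R, V, Z}.
Backdoor paths from J to C:
  P1: J <- R -> Z -> C
  P2: J <- Z -> C
The empty set is not sufficient: P1 (J <- R -> Z -> C) has no collider blocking it and no conditioned non-collider, so it is open.
Try {Z}:
  P1: blocked at chain node Z ∈ conditioning set.
  P2: blocked at fork node Z ∈ conditioning set.
{Z} contains no descendant of J and blocks every backdoor path.
No other singleton works — e.g. {R} leaves P2 open — so {Z} is the unique smallest valid adjustment set.

{Z}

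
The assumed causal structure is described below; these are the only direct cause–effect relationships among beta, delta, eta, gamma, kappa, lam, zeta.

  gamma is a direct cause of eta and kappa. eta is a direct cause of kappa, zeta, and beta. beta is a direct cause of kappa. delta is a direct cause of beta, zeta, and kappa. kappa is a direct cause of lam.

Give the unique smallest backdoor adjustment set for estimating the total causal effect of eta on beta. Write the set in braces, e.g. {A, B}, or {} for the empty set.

{}

Variables eligible for adjustment (non-descendants of eta, excluding eta and beta): {delta, gamma}.
Backdoor paths from eta to beta:
  P1: eta <- gamma -> kappa <- delta -> beta
  P2: eta <- gamma -> kappa <- beta
Each backdoor path contains an unconditioned collider, so every path is already blocked with the empty conditioning set:
  P1: blocked at collider kappa (neither it nor any descendant is in the conditioning set).
  P2: blocked at collider kappa (neither it nor any descendant is in the conditioning set).
The empty set is therefore the unique smallest valid set.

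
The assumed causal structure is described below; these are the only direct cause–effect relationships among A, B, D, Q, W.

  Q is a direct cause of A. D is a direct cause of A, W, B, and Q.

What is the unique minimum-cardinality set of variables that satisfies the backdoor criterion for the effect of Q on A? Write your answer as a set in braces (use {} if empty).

Variables eligible for adjustment (non-descendants of Q, excluding Q and A): {B, D, W}.
Backdoor paths from Q to A:
  P1: Q <- D -> A
The empty set is not sufficient: P1 (Q <- D -> A) has no collider blocking it and no conditioned non-collider, so it is open.
Try {D}:
  P1: blocked at fork node D ∈ conditioning set.
{D} contains no descendant of Q and blocks every backdoor path.
No other singleton works — e.g. {B} leaves P1 open — so {D} is the unique smallest valid adjustment set.

{D}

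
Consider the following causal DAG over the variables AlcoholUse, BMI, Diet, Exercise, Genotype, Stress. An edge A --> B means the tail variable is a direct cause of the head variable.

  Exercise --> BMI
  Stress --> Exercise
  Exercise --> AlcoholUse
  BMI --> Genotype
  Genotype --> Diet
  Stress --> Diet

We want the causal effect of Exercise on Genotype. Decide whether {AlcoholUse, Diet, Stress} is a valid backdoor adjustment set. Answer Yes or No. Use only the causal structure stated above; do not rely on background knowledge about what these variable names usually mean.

No

Backdoor paths from Exercise to Genotype (paths whose first edge points into Exercise):
  P1: Exercise <- Stress -> Diet <- Genotype
Condition 1 (no descendant of Exercise in the set): FAILS — AlcoholUse and Diet are descendants of Exercise.
Condition 2 (every backdoor path blocked by {AlcoholUse, Diet, Stress}):
  P1: blocked at fork node Stress ∈ conditioning set.
{AlcoholUse, Diet, Stress} does not satisfy the backdoor criterion.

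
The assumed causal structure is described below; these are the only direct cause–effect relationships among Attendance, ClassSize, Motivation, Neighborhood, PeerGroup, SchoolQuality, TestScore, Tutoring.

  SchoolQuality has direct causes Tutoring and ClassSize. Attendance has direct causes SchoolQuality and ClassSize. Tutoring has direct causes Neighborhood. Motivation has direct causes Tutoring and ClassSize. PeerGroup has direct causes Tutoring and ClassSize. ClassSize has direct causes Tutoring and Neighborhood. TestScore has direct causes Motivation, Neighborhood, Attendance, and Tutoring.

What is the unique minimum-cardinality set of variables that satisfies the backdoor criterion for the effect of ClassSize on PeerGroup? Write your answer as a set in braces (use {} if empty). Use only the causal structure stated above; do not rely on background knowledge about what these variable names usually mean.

Variables eligible for adjustment (non-descendants of ClassSize, excluding ClassSize and PeerGroup): {Neighborhood, Tutoring}.
Backdoor paths from ClassSize to PeerGroup:
  P1: ClassSize <- Neighborhood -> Tutoring -> PeerGroup
  P2: ClassSize <- Neighborhood -> TestScore <- Tutoring -> PeerGroup
  P3: ClassSize <- Neighborhood -> TestScore <- Attendance <- SchoolQuality <- Tutoring -> PeerGroup
  P4: ClassSize <- Neighborhood -> TestScore <- Motivation <- Tutoring -> PeerGroup
  P5: ClassSize <- Tutoring -> PeerGroup
The empty set is not sufficient: P1 (ClassSize <- Neighborhood -> Tutoring -> PeerGroup) has no collider blocking it and no conditioned non-collider, so it is open.
Try {Tutoring}:
  P1: blocked at chain node Tutoring ∈ conditioning set.
  P2: blocked at collider TestScore (neither it nor any descendant is in the conditioning set).
  P3: blocked at collider TestScore (neither it nor any descendant is in the conditioning set).
  P4: blocked at collider TestScore (neither it nor any descendant is in the conditioning set).
  P5: blocked at fork node Tutoring ∈ conditioning set.
{Tutoring} contains no descendant of ClassSize and blocks every backdoor path.
No other singleton works — e.g. {Neighborhood} leaves P5 open — so {Tutoring} is the unique smallest valid adjustment set.

{Tutoring}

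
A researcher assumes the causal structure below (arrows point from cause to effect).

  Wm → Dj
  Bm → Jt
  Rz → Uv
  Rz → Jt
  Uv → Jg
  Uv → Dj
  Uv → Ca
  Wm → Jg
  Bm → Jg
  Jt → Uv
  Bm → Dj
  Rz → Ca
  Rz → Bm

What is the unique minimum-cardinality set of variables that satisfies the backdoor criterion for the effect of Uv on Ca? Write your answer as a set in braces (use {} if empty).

Variables eligible for adjustment (non-descendants of Uv, excluding Uv and Ca): {Bm, Jt, Rz, Wm}.
Backdoor paths from Uv to Ca:
  P1: Uv <- Rz -> Ca
  P2: Uv <- Jt <- Rz -> Ca
  P3: Uv <- Jt <- Bm <- Rz -> Ca
The empty set is not sufficient: P1 (Uv <- Rz -> Ca) has no collider blocking it and no conditioned non-collider, so it is open.
Try {Rz}:
  P1: blocked at fork node Rz ∈ conditioning set.
  P2: blocked at fork node Rz ∈ conditioning set.
  P3: blocked at fork node Rz ∈ conditioning set.
{Rz} contains no descendant of Uv and blocks every backdoor path.
No other singleton works — e.g. {Wm} leaves P1 open — so {Rz} is the unique smallest valid adjustment set.

{Rz}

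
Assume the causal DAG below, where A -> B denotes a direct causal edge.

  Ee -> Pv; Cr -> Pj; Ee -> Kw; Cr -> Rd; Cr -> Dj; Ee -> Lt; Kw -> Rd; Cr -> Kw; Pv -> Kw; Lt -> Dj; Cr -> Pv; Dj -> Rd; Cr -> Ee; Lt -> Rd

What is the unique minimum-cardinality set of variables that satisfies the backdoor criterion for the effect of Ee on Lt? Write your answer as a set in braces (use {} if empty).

Variables eligible for adjustment (non-descendants of Ee, excluding Ee and Lt): {Cr, Pj}.
Backdoor paths from Ee to Lt:
  P1: Ee <- Cr -> Pv -> Kw -> Rd <- Lt
  P2: Ee <- Cr -> Pv -> Kw -> Rd <- Dj <- Lt
  P3: Ee <- Cr -> Kw -> Rd <- Lt
  P4: Ee <- Cr -> Kw -> Rd <- Dj <- Lt
  P5: Ee <- Cr -> Dj <- Lt
  P6: Ee <- Cr -> Dj -> Rd <- Lt
  P7: Ee <- Cr -> Rd <- Lt
  P8: Ee <- Cr -> Rd <- Dj <- Lt
Each backdoor path contains an unconditioned collider, so every path is already blocked with the empty conditioning set:
  P1: blocked at collider Rd (neither it nor any descendant is in the conditioning set).
  P2: blocked at collider Rd (neither it nor any descendant is in the conditioning set).
  P3: blocked at collider Rd (neither it nor any descendant is in the conditioning set).
  P4: blocked at collider Rd (neither it nor any descendant is in the conditioning set).
  P5: blocked at collider Dj (neither it nor any descendant is in the conditioning set).
  P6: blocked at collider Rd (neither it nor any descendant is in the conditioning set).
  P7: blocked at collider Rd (neither it nor any descendant is in the conditioning set).
  P8: blocked at collider Rd (neither it nor any descendant is in the conditioning set).
The empty set is therefore the unique smallest valid set.

{}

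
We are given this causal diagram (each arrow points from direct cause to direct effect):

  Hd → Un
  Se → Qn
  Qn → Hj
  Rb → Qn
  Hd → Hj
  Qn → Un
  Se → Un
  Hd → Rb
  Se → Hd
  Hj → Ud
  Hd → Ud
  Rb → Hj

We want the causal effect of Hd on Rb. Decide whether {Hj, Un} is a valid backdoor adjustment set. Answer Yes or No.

Backdoor paths from Hd to Rb (paths whose first edge points into Hd):
  P1: Hd <- Se -> Qn <- Rb
  P2: Hd <- Se -> Qn -> Hj <- Rb
  P3: Hd <- Se -> Un <- Qn <- Rb
  P4: Hd <- Se -> Un <- Qn -> Hj <- Rb
Condition 1 (no descendant of Hd in the set): FAILS — Hj and Un are descendants of Hd.
Condition 2 (every backdoor path blocked by {Hj, Un}):
  P1: open — collider(s) Qn are conditioned on (or have a conditioned descendant) and no non-collider on the path is in the set.
  P2: open — collider(s) Hj are conditioned on (or have a conditioned descendant) and no non-collider on the path is in the set.
  P3: open — collider(s) Un are conditioned on (or have a conditioned descendant) and no non-collider on the path is in the set.
  P4: open — collider(s) Un, Hj are conditioned on (or have a conditioned descendant) and no non-collider on the path is in the set.
{Hj, Un} does not satisfy the backdoor criterion.

No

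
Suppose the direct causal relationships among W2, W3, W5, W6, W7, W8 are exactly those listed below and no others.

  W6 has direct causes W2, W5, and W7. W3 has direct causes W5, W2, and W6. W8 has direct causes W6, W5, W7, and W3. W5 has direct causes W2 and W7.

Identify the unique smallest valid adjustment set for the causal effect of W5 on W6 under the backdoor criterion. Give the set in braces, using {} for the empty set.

Variables eligible for adjustment (non-descendants of W5, excluding W5 and W6): {W2, W7}.
Backdoor paths from W5 to W6:
  P1: W5 <- W7 -> W6
  P2: W5 <- W7 -> W8 <- W6
  P3: W5 <- W7 -> W8 <- W3 <- W2 -> W6
  P4: W5 <- W7 -> W8 <- W3 <- W6
  P5: W5 <- W2 -> W6
  P6: W5 <- W2 -> W3 <- W6
  P7: W5 <- W2 -> W3 -> W8 <- W7 -> W6
  P8: W5 <- W2 -> W3 -> W8 <- W6
The empty set is not sufficient: P1 (W5 <- W7 -> W6) has no collider blocking it and no conditioned non-collider, so it is open.
Try {W2, W7}:
  P1: blocked at fork node W7 ∈ conditioning set.
  P2: blocked at fork node W7 ∈ conditioning set.
  P3: blocked at fork node W7 ∈ conditioning set.
  P4: blocked at fork node W7 ∈ conditioning set.
  P5: blocked at fork node W2 ∈ conditioning set.
  P6: blocked at fork node W2 ∈ conditioning set.
  P7: blocked at fork node W2 ∈ conditioning set.
  P8: blocked at fork node W2 ∈ conditioning set.
{W2, W7} contains no descendant of W5 and blocks every backdoor path.
Every element of {W2, W7} is needed (dropping W2 leaves P5 open; dropping W7 leaves P1 open), so no proper subset is valid.
Among all size-2 subsets of the eligible variables, only {W2, W7} blocks every backdoor path, so it is the unique smallest valid adjustment set.

{W2, W7}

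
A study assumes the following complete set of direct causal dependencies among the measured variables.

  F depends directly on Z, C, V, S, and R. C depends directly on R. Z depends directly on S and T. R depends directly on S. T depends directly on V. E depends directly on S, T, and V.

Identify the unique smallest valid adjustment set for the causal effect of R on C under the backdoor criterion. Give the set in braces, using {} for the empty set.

{}

Variables eligible for adjustment (non-descendants of R, excluding R and C): {E, S, T, V, Z}.
Backdoor paths from R to C:
  P1: R <- S -> Z <- T <- V -> F <- C
  P2: R <- S -> Z <- T -> E <- V -> F <- C
  P3: R <- S -> Z -> F <- C
  P4: R <- S -> E <- V -> T -> Z -> F <- C
  P5: R <- S -> E <- V -> F <- C
  P6: R <- S -> E <- T <- V -> F <- C
  P7: R <- S -> E <- T -> Z -> F <- C
  P8: R <- S -> F <- C
Each backdoor path contains an unconditioned collider, so every path is already blocked with the empty conditioning set:
  P1: blocked at collider Z (neither it nor any descendant is in the conditioning set).
  P2: blocked at collider Z (neither it nor any descendant is in the conditioning set).
  P3: blocked at collider F (neither it nor any descendant is in the conditioning set).
  P4: blocked at collider E (neither it nor any descendant is in the conditioning set).
  P5: blocked at collider E (neither it nor any descendant is in the conditioning set).
  P6: blocked at collider E (neither it nor any descendant is in the conditioning set).
  P7: blocked at collider E (neither it nor any descendant is in the conditioning set).
  P8: blocked at collider F (neither it nor any descendant is in the conditioning set).
The empty set is therefore the unique smallest valid set.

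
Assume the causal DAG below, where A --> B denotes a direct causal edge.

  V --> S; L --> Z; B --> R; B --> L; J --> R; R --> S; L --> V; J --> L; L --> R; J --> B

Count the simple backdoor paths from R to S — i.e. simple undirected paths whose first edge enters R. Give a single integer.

5

A backdoor path from R to S is any simple undirected path whose first edge points into R (i.e. leaves R via a parent).
Parents of R: {B, J, L}.
Enumerating:
  P1: R <- J -> B -> L -> V -> S
  P2: R <- J -> L -> V -> S
  P3: R <- B <- J -> L -> V -> S
  P4: R <- B -> L -> V -> S
  P5: R <- L -> V -> S
That exhausts the simple backdoor paths. Count: 5.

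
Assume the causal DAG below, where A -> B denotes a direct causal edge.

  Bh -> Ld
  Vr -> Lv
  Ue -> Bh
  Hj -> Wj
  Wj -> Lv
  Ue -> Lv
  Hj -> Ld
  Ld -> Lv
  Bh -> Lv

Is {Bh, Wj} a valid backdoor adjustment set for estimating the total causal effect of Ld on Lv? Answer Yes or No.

Backdoor paths from Ld to Lv (paths whose first edge points into Ld):
  P1: Ld <- Hj -> Wj -> Lv
  P2: Ld <- Bh <- Ue -> Lv
  P3: Ld <- Bh -> Lv
Condition 1 (no descendant of Ld in the set): holds — descendants of Ld are {Lv}; none are in {Bh, Wj}.
Condition 2 (every backdoor path blocked by {Bh, Wj}):
  P1: blocked at chain node Wj ∈ conditioning set.
  P2: blocked at chain node Bh ∈ conditioning set.
  P3: blocked at fork node Bh ∈ conditioning set.
{Bh, Wj} satisfies the backdoor criterion.

Yes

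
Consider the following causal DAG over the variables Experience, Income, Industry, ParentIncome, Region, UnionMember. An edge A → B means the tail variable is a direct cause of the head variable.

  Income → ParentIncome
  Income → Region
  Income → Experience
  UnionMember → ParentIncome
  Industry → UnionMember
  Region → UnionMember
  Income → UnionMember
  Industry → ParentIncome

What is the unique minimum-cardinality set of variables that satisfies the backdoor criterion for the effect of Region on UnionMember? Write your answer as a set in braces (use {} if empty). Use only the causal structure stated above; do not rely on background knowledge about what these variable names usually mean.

{Income}

Variables eligible for adjustment (non-descendants of Region, excluding Region and UnionMember): {Experience, Income, Industry}.
Backdoor paths from Region to UnionMember:
  P1: Region <- Income -> UnionMember
  P2: Region <- Income -> ParentIncome <- Industry -> UnionMember
  P3: Region <- Income -> ParentIncome <- UnionMember
The empty set is not sufficient: P1 (Region <- Income -> UnionMember) has no collider blocking it and no conditioned non-collider, so it is open.
Try {Income}:
  P1: blocked at fork node Income ∈ conditioning set.
  P2: blocked at fork node Income ∈ conditioning set.
  P3: blocked at fork node Income ∈ conditioning set.
{Income} contains no descendant of Region and blocks every backdoor path.
No other singleton works — e.g. {Industry} leaves P1 open — so {Income} is the unique smallest valid adjustment set.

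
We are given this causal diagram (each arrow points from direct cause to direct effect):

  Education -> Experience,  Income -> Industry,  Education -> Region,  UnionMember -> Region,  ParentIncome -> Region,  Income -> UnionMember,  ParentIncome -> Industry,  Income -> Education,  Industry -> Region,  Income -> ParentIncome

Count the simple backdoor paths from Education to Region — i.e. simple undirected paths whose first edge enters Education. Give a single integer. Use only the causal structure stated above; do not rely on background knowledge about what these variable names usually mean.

A backdoor path from Education to Region is any simple undirected path whose first edge points into Education (i.e. leaves Education via a parent).
Parents of Education: {Income}.
Enumerating:
  P1: Education <- Income -> ParentIncome -> Industry -> Region
  P2: Education <- Income -> ParentIncome -> Region
  P3: Education <- Income -> UnionMember -> Region
  P4: Education <- Income -> Industry <- ParentIncome -> Region
  P5: Education <- Income -> Industry -> Region
That exhausts the simple backdoor paths. Count: 5.

5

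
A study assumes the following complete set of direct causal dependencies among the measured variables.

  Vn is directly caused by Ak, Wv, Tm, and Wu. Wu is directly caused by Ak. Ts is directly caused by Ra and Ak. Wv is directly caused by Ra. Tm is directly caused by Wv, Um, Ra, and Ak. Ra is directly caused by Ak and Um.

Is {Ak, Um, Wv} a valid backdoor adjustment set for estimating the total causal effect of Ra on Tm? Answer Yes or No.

Backdoor paths from Ra to Tm (paths whose first edge points into Ra):
  P1: Ra <- Um -> Tm
  P2: Ra <- Ak -> Wu -> Vn <- Wv -> Tm
  P3: Ra <- Ak -> Wu -> Vn <- Tm
  P4: Ra <- Ak -> Tm
  P5: Ra <- Ak -> Vn <- Wv -> Tm
  P6: Ra <- Ak -> Vn <- Tm
Condition 1 (no descendant of Ra in the set): FAILS — Wv is a descendant of Ra.
Condition 2 (every backdoor path blocked by {Ak, Um, Wv}):
  P1: blocked at fork node Um ∈ conditioning set.
  P2: blocked at fork node Ak ∈ conditioning set.
  P3: blocked at fork node Ak ∈ conditioning set.
  P4: blocked at fork node Ak ∈ conditioning set.
  P5: blocked at fork node Ak ∈ conditioning set.
  P6: blocked at fork node Ak ∈ conditioning set.
{Ak, Um, Wv} does not satisfy the backdoor criterion.

No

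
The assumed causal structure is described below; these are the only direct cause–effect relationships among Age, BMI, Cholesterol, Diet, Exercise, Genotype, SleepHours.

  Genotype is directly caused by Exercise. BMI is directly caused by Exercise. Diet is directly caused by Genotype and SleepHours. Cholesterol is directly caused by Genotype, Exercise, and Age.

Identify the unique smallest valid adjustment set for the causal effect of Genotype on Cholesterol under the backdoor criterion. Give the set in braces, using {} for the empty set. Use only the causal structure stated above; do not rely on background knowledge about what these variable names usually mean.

Variables eligible for adjustment (non-descendants of Genotype, excluding Genotype and Cholesterol): {Age, BMI, Exercise, SleepHours}.
Backdoor paths from Genotype to Cholesterol:
  P1: Genotype <- Exercise -> Cholesterol
The empty set is not sufficient: P1 (Genotype <- Exercise -> Cholesterol) has no collider blocking it and no conditioned non-collider, so it is open.
Try {Exercise}:
  P1: blocked at fork node Exercise ∈ conditioning set.
{Exercise} contains no descendant of Genotype and blocks every backdoor path.
No other singleton works — e.g. {Age} leaves P1 open — so {Exercise} is the unique smallest valid adjustment set.

{Exercise}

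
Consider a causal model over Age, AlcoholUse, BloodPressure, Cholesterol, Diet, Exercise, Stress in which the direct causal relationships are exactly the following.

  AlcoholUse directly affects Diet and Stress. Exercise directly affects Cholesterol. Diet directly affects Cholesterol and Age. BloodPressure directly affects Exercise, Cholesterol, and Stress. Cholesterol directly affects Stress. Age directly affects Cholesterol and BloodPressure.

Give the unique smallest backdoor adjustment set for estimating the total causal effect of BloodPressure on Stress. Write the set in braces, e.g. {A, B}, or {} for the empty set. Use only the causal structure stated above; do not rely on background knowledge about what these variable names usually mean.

{Age}

Variables eligible for adjustment (non-descendants of BloodPressure, excluding BloodPressure and Stress): {Age, AlcoholUse, Diet}.
Backdoor paths from BloodPressure to Stress:
  P1: BloodPressure <- Age <- Diet <- AlcoholUse -> Stress
  P2: BloodPressure <- Age <- Diet -> Cholesterol -> Stress
  P3: BloodPressure <- Age -> Cholesterol <- Diet <- AlcoholUse -> Stress
  P4: BloodPressure <- Age -> Cholesterol -> Stress
The empty set is not sufficient: P1 (BloodPressure <- Age <- Diet <- AlcoholUse -> Stress) has no collider blocking it and no conditioned non-collider, so it is open.
Try {Age}:
  P1: blocked at chain node Age ∈ conditioning set.
  P2: blocked at chain node Age ∈ conditioning set.
  P3: blocked at fork node Age ∈ conditioning set.
  P4: blocked at fork node Age ∈ conditioning set.
{Age} contains no descendant of BloodPressure and blocks every backdoor path.
No other singleton works — e.g. {AlcoholUse} leaves P2 open — so {Age} is the unique smallest valid adjustment set.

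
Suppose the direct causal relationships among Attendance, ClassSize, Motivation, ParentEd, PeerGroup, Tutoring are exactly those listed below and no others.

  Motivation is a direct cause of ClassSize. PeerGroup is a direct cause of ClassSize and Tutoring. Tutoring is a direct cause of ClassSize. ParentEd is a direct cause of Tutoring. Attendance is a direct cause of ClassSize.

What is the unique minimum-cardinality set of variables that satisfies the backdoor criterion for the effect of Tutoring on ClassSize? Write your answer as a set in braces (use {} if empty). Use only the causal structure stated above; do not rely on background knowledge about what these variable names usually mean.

{PeerGroup}

Variables eligible for adjustment (non-descendants of Tutoring, excluding Tutoring and ClassSize): {Attendance, Motivation, ParentEd, PeerGroup}.
Backdoor paths from Tutoring to ClassSize:
  P1: Tutoring <- PeerGroup -> ClassSize
The empty set is not sufficient: P1 (Tutoring <- PeerGroup -> ClassSize) has no collider blocking it and no conditioned non-collider, so it is open.
Try {PeerGroup}:
  P1: blocked at fork node PeerGroup ∈ conditioning set.
{PeerGroup} contains no descendant of Tutoring and blocks every backdoor path.
No other singleton works — e.g. {Attendance} leaves P1 open — so {PeerGroup} is the unique smallest valid adjustment set.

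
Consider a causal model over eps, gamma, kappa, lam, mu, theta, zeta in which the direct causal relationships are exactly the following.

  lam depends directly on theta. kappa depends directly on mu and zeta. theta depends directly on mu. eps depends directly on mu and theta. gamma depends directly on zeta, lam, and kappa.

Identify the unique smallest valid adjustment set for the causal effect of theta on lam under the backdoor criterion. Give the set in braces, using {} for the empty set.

Variables eligible for adjustment (non-descendants of theta, excluding theta and lam): {kappa, mu, zeta}.
Backdoor paths from theta to lam:
  P1: theta <- mu -> kappa <- zeta -> gamma <- lam
  P2: theta <- mu -> kappa -> gamma <- lam
Each backdoor path contains an unconditioned collider, so every path is already blocked with the empty conditioning set:
  P1: blocked at collider kappa (neither it nor any descendant is in the conditioning set).
  P2: blocked at collider gamma (neither it nor any descendant is in the conditioning set).
The empty set is therefore the unique smallest valid set.

{}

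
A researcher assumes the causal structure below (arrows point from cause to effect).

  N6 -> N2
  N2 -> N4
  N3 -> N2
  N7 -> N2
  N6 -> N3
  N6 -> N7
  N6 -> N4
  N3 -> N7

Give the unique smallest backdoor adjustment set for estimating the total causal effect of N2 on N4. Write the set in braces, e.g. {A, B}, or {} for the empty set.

{N6}

Variables eligible for adjustment (non-descendants of N2, excluding N2 and N4): {N3, N6, N7}.
Backdoor paths from N2 to N4:
  P1: N2 <- N6 -> N4
  P2: N2 <- N3 <- N6 -> N4
  P3: N2 <- N3 -> N7 <- N6 -> N4
  P4: N2 <- N7 <- N6 -> N4
  P5: N2 <- N7 <- N3 <- N6 -> N4
The empty set is not sufficient: P1 (N2 <- N6 -> N4) has no collider blocking it and no conditioned non-collider, so it is open.
Try {N6}:
  P1: blocked at fork node N6 ∈ conditioning set.
  P2: blocked at fork node N6 ∈ conditioning set.
  P3: blocked at collider N7 (neither it nor any descendant is in the conditioning set).
  P4: blocked at fork node N6 ∈ conditioning set.
  P5: blocked at fork node N6 ∈ conditioning set.
{N6} contains no descendant of N2 and blocks every backdoor path.
No other singleton works — e.g. {N3} leaves P1 open — so {N6} is the unique smallest valid adjustment set.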